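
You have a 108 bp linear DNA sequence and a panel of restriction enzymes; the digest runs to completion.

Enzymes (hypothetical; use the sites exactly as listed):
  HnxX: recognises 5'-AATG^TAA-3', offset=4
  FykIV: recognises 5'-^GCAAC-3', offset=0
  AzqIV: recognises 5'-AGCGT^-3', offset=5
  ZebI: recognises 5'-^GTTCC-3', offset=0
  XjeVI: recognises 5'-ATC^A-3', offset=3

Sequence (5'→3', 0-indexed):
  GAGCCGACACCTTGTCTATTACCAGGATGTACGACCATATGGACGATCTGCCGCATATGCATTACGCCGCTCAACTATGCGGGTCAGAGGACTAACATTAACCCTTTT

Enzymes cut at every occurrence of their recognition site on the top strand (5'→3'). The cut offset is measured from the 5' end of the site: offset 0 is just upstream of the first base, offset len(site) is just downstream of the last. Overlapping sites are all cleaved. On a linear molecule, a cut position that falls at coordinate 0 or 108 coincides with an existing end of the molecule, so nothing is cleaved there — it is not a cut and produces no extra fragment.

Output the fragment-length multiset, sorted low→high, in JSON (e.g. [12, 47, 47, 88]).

Site scan:
  HnxX (AATGTAA, off=4): no sites
  FykIV (GCAAC, off=0): no sites
  AzqIV (AGCGT, off=5): no sites
  ZebI (GTTCC, off=0): no sites
  XjeVI (ATCA, off=3): no sites

Pooled cuts: ∅

Fragment lengths:
  no cuts → one linear fragment of 108 bp

[108]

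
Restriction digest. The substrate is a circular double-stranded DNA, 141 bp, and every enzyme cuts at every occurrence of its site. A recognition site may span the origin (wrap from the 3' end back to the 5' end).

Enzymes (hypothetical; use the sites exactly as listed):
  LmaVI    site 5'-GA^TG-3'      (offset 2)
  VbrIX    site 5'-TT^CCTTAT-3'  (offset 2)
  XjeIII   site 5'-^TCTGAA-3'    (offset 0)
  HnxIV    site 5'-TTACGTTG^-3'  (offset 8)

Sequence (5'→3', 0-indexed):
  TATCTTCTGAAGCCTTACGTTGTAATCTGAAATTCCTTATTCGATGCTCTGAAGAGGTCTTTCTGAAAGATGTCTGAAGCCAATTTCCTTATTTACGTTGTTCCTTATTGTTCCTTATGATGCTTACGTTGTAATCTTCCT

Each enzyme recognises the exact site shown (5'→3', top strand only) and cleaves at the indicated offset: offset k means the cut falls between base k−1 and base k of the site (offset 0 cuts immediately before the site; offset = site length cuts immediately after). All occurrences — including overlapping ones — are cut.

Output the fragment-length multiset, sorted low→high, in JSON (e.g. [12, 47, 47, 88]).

[2,2,3,3,7,8,8,9,9,10,10,11,14,14,14,17]

Per-enzyme occurrences:
  LmaVI GATG/2: at [42, 68, 118] ⇒ [44, 70, 120]
  VbrIX TTCCTTAT/2: at [32, 84, 100, 110, 136] ⇒ [34, 86, 102, 112, 138]
  XjeIII TCTGAA/0: at [5, 25, 47, 61, 72] ⇒ [5, 25, 47, 61, 72]
  HnxIV TTACGTTG/8: at [14, 92, 123] ⇒ [22, 100, 131]

All cut coordinates (distinct, sorted): [5, 22, 25, 34, 44, 47, 61, 70, 72, 86, 100, 102, 112, 120, 131, 138]

Fragments:
  5→22: 17 bp
  22→25: 3 bp
  25→34: 9 bp
  34→44: 10 bp
  44→47: 3 bp
  47→61: 14 bp
  61→70: 9 bp
  70→72: 2 bp
  72→86: 14 bp
  86→100: 14 bp
  100→102: 2 bp
  102→112: 10 bp
  112→120: 8 bp
  120→131: 11 bp
  131→138: 7 bp
  138→5 (wrap): 141-138+5 = 8 bp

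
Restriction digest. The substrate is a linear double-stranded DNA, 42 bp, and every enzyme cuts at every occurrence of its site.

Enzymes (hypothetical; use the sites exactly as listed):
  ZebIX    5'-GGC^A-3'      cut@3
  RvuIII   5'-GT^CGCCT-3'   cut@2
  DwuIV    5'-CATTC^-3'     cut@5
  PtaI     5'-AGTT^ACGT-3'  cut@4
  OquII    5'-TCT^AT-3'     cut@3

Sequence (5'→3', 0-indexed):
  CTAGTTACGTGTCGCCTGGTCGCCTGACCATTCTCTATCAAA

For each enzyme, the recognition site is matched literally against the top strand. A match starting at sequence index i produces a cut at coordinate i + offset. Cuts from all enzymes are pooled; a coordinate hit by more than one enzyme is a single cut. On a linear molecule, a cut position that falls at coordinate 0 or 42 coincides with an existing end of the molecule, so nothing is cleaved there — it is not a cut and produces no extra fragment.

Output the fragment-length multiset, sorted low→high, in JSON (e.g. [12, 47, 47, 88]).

[3,6,6,6,8,13]

Site scan:
  ZebIX (GGCA, off=3): no sites
  RvuIII GTCGCCT/2: at [10, 18] ⇒ [12, 20]
  DwuIV CATTC/5: at [28] ⇒ [33]
  PtaI AGTTACGT/4: at [2] ⇒ [6]
  OquII TCTAT/3: at [33] ⇒ [36]

Pooled cuts: [6, 12, 20, 33, 36]

Fragments:
  [0,6): 6 bp
  [6,12): 6 bp
  [12,20): 8 bp
  [20,33): 13 bp
  [33,36): 3 bp
  [36,42): 6 bp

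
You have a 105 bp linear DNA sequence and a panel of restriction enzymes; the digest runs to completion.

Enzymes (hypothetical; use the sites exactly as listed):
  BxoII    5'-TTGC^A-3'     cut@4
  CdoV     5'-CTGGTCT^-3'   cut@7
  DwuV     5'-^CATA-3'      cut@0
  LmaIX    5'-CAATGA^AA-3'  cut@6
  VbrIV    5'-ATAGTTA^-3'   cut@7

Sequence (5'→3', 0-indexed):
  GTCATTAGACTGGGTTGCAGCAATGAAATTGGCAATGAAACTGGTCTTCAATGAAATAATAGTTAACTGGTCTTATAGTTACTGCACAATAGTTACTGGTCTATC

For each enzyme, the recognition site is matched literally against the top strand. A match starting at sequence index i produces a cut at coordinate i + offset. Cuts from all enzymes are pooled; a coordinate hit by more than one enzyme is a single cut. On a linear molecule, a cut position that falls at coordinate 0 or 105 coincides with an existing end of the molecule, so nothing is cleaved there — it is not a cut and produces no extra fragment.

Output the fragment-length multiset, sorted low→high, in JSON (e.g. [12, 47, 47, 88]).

Site scan:
  BxoII TTGCA/4: at [14] ⇒ [18]
  CdoV CTGGTCT/7: at [40, 66, 95] ⇒ [47, 73, 102]
  DwuV (CATA, off=0): no sites
  LmaIX CAATGAAA/6: at [20, 32, 48] ⇒ [26, 38, 54]
  VbrIV ATAGTTA/7: at [58, 74, 88] ⇒ [65, 81, 95]

All cut coordinates (distinct, sorted): [18, 26, 38, 47, 54, 65, 73, 81, 95, 102]

Fragment lengths:
  [0,18): 18 bp
  [18,26): 8 bp
  [26,38): 12 bp
  [38,47): 9 bp
  [47,54): 7 bp
  [54,65): 11 bp
  [65,73): 8 bp
  [73,81): 8 bp
  [81,95): 14 bp
  [95,102): 7 bp
  [102,105): 3 bp

[3,7,7,8,8,8,9,11,12,14,18]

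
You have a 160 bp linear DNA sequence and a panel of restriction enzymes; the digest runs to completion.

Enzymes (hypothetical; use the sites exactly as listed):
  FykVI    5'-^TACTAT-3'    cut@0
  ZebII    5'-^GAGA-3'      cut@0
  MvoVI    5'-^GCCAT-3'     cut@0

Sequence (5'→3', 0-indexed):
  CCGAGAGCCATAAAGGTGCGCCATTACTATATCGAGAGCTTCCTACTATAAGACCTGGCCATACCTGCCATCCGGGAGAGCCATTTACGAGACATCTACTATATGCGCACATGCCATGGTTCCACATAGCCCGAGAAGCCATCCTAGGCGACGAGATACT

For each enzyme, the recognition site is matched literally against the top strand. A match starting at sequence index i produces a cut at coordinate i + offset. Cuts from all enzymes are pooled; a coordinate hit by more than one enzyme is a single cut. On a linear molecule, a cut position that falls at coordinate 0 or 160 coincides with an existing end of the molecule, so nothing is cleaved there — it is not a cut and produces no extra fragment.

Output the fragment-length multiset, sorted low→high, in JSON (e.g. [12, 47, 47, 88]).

[2,4,4,5,5,8,8,9,9,9,9,10,13,14,15,16,20]

Scan for sites:
  FykVI TACTAT/0: at [24, 43, 96] ⇒ [24, 43, 96]
  ZebII GAGA/0: at [2, 33, 75, 88, 132, 152] ⇒ [2, 33, 75, 88, 132, 152]
  MvoVI GCCAT/0: at [6, 19, 57, 66, 79, 112, 137] ⇒ [6, 19, 57, 66, 79, 112, 137]

All cut coordinates (distinct, sorted): [2, 6, 19, 24, 33, 43, 57, 66, 75, 79, 88, 96, 112, 132, 137, 152]

Fragment lengths:
  [0,2): 2 bp
  [2,6): 4 bp
  [6,19): 13 bp
  [19,24): 5 bp
  [24,33): 9 bp
  [33,43): 10 bp
  [43,57): 14 bp
  [57,66): 9 bp
  [66,75): 9 bp
  [75,79): 4 bp
  [79,88): 9 bp
  [88,96): 8 bp
  [96,112): 16 bp
  [112,132): 20 bp
  [132,137): 5 bp
  [137,152): 15 bp
  [152,160): 8 bp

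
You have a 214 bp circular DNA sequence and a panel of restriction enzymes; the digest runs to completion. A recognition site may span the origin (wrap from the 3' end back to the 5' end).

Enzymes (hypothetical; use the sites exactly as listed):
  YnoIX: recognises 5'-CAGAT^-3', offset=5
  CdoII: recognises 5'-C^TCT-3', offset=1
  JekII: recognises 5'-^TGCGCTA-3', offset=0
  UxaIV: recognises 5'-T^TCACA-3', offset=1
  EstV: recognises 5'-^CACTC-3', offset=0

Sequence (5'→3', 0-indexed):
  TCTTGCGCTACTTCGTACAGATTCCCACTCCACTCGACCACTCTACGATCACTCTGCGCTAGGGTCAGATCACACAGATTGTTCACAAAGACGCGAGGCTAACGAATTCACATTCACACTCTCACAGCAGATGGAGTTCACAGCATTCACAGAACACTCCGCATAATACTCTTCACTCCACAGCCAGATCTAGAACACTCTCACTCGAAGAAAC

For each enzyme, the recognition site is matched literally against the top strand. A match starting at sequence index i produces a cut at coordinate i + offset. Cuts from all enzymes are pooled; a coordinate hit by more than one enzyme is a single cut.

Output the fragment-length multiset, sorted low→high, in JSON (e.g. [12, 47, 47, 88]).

Site scan:
  YnoIX CAGAT/5: at [17, 65, 74, 127, 184] ⇒ [22, 70, 79, 132, 189]
  CdoII CTCT/1: at [40, 51, 118, 168, 197, 213] ⇒ [0, 41, 52, 119, 169, 198]
  JekII TGCGCTA/0: at [3, 54] ⇒ [3, 54]
  UxaIV TTCACA/1: at [81, 106, 112, 136, 145] ⇒ [82, 107, 113, 137, 146]
  EstV CACTC/0: at [25, 30, 38, 49, 116, 154, 173, 195, 201] ⇒ [25, 30, 38, 49, 116, 154, 173, 195, 201]

Pooled cuts: [0, 3, 22, 25, 30, 38, 41, 49, 52, 54, 70, 79, 82, 107, 113, 116, 119, 132, 137, 146, 154, 169, 173, 189, 195, 198, 201]

Fragment lengths:
  0→3: 3 bp
  3→22: 19 bp
  22→25: 3 bp
  25→30: 5 bp
  30→38: 8 bp
  38→41: 3 bp
  41→49: 8 bp
  49→52: 3 bp
  52→54: 2 bp
  54→70: 16 bp
  70→79: 9 bp
  79→82: 3 bp
  82→107: 25 bp
  107→113: 6 bp
  113→116: 3 bp
  116→119: 3 bp
  119→132: 13 bp
  132→137: 5 bp
  137→146: 9 bp
  146→154: 8 bp
  154→169: 15 bp
  169→173: 4 bp
  173→189: 16 bp
  189→195: 6 bp
  195→198: 3 bp
  198→201: 3 bp
  201→0 (wrap): 214-201+0 = 13 bp

[2,3,3,3,3,3,3,3,3,3,4,5,5,6,6,8,8,8,9,9,13,13,15,16,16,19,25]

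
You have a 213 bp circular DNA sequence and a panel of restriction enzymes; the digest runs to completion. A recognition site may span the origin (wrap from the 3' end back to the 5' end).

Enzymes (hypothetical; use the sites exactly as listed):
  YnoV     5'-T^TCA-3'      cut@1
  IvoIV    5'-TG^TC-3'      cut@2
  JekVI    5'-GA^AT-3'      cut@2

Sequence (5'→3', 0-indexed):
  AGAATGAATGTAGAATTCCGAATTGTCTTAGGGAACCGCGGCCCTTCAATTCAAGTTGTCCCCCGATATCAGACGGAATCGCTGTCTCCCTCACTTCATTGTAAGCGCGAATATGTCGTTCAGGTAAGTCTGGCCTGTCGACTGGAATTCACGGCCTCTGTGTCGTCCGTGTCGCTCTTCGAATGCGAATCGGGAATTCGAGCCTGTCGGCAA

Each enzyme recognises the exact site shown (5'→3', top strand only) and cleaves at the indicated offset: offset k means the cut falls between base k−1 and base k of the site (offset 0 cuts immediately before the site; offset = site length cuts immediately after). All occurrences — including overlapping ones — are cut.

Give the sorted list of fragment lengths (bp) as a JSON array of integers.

[2,4,4,4,5,5,6,7,7,7,7,8,9,9,10,11,11,11,14,15,18,19,20]

Site scan:
  YnoV TTCA/1: at [44, 49, 94, 118, 147] ⇒ [45, 50, 95, 119, 148]
  IvoIV TGTC/2: at [23, 56, 82, 113, 135, 160, 169, 204] ⇒ [25, 58, 84, 115, 137, 162, 171, 206]
  JekVI GAAT/2: at [1, 5, 12, 19, 75, 108, 144, 180, 186, 193] ⇒ [3, 7, 14, 21, 77, 110, 146, 182, 188, 195]

All cut coordinates (distinct, sorted): [3, 7, 14, 21, 25, 45, 50, 58, 77, 84, 95, 110, 115, 119, 137, 146, 148, 162, 171, 182, 188, 195, 206]

Fragment lengths:
  3→7: 4 bp
  7→14: 7 bp
  14→21: 7 bp
  21→25: 4 bp
  25→45: 20 bp
  45→50: 5 bp
  50→58: 8 bp
  58→77: 19 bp
  77→84: 7 bp
  84→95: 11 bp
  95→110: 15 bp
  110→115: 5 bp
  115→119: 4 bp
  119→137: 18 bp
  137→146: 9 bp
  146→148: 2 bp
  148→162: 14 bp
  162→171: 9 bp
  171→182: 11 bp
  182→188: 6 bp
  188→195: 7 bp
  195→206: 11 bp
  206→3 (wrap): 213-206+3 = 10 bp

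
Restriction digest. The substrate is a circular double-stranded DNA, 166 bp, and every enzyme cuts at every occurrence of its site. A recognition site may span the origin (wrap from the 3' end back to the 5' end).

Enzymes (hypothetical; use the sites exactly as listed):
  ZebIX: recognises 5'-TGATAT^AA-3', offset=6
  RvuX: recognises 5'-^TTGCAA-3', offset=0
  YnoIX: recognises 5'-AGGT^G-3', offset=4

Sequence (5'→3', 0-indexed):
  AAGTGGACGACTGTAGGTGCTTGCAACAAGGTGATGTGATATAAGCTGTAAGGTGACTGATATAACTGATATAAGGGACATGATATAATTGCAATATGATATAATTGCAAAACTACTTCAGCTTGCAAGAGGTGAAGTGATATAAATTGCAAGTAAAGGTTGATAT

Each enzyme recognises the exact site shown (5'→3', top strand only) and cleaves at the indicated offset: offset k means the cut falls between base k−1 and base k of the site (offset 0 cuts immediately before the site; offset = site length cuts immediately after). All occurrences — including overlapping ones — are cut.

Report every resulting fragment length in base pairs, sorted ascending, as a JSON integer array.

[2,2,2,3,9,9,10,10,11,12,12,14,14,18,18,20]

Site scan:
  ZebIX TGATATAA/6: at [36, 57, 66, 80, 96, 137, 160] ⇒ [0, 42, 63, 72, 86, 102, 143]
  RvuX TTGCAA/0: at [20, 88, 104, 122, 146] ⇒ [20, 88, 104, 122, 146]
  YnoIX AGGTG/4: at [14, 28, 50, 129] ⇒ [18, 32, 54, 133]

All cut coordinates (distinct, sorted): [0, 18, 20, 32, 42, 54, 63, 72, 86, 88, 102, 104, 122, 133, 143, 146]

Fragment lengths:
  0→18: 18 bp
  18→20: 2 bp
  20→32: 12 bp
  32→42: 10 bp
  42→54: 12 bp
  54→63: 9 bp
  63→72: 9 bp
  72→86: 14 bp
  86→88: 2 bp
  88→102: 14 bp
  102→104: 2 bp
  104→122: 18 bp
  122→133: 11 bp
  133→143: 10 bp
  143→146: 3 bp
  146→0 (wrap): 166-146+0 = 20 bp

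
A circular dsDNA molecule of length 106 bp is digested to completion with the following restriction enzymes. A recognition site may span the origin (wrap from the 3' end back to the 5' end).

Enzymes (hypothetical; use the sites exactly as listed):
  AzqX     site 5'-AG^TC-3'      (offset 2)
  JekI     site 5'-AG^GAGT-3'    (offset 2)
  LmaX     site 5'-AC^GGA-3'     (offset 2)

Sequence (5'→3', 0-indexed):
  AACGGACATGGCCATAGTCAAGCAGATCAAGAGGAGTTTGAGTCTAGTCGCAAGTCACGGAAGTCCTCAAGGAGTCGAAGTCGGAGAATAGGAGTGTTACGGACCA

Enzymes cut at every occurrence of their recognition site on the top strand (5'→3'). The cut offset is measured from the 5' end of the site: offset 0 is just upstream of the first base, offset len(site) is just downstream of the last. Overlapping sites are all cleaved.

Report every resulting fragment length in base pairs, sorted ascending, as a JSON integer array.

Scan for sites:
  AzqX AGTC/2: at [15, 40, 45, 52, 61, 72, 78] ⇒ [17, 42, 47, 54, 63, 74, 80]
  JekI AGGAGT/2: at [31, 69, 89] ⇒ [33, 71, 91]
  LmaX ACGGA/2: at [1, 56, 98] ⇒ [3, 58, 100]

Pooled cuts: [3, 17, 33, 42, 47, 54, 58, 63, 71, 74, 80, 91, 100]

Fragment lengths:
  3→17: 14 bp
  17→33: 16 bp
  33→42: 9 bp
  42→47: 5 bp
  47→54: 7 bp
  54→58: 4 bp
  58→63: 5 bp
  63→71: 8 bp
  71→74: 3 bp
  74→80: 6 bp
  80→91: 11 bp
  91→100: 9 bp
  100→3 (wrap): 106-100+3 = 9 bp

[3,4,5,5,6,7,8,9,9,9,11,14,16]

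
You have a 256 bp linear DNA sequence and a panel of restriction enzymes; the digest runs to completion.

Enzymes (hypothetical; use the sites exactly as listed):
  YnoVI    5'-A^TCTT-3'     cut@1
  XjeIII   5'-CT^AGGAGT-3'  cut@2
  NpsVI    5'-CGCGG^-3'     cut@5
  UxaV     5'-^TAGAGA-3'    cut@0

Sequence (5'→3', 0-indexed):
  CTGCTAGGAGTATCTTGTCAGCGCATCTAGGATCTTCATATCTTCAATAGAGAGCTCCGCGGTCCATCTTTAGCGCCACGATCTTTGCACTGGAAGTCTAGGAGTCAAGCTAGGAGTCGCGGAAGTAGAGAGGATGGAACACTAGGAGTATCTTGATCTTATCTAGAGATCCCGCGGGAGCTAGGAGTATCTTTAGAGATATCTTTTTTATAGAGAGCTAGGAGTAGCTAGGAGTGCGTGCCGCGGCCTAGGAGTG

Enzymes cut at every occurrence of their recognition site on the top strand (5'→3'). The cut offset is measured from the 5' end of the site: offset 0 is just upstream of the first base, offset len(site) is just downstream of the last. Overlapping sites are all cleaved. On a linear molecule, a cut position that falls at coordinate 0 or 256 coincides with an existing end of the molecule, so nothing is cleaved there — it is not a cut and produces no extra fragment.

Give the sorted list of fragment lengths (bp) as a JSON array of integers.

[3,3,4,4,5,5,6,7,7,7,7,7,7,8,8,9,9,10,11,12,14,15,15,17,18,18,20]

Site scan:
  YnoVI (ATCTT, off=1): starts [11, 31, 39, 65, 80, 149, 155, 188, 200] → cuts [12, 32, 40, 66, 81, 150, 156, 189, 201]
  XjeIII (CTAGGAGT, off=2): starts [3, 97, 109, 141, 180, 217, 227, 247] → cuts [5, 99, 111, 143, 182, 219, 229, 249]
  NpsVI (CGCGG, off=5): starts [57, 117, 172, 241] → cuts [62, 122, 177, 246]
  UxaV (TAGAGA, off=0): starts [47, 125, 163, 193, 210] → cuts [47, 125, 163, 193, 210]

All cut coordinates (distinct, sorted): [5, 12, 32, 40, 47, 62, 66, 81, 99, 111, 122, 125, 143, 150, 156, 163, 177, 182, 189, 193, 201, 210, 219, 229, 246, 249]

Fragment lengths:
  [0,5): 5 bp
  [5,12): 7 bp
  [12,32): 20 bp
  [32,40): 8 bp
  [40,47): 7 bp
  [47,62): 15 bp
  [62,66): 4 bp
  [66,81): 15 bp
  [81,99): 18 bp
  [99,111): 12 bp
  [111,122): 11 bp
  [122,125): 3 bp
  [125,143): 18 bp
  [143,150): 7 bp
  [150,156): 6 bp
  [156,163): 7 bp
  [163,177): 14 bp
  [177,182): 5 bp
  [182,189): 7 bp
  [189,193): 4 bp
  [193,201): 8 bp
  [201,210): 9 bp
  [210,219): 9 bp
  [219,229): 10 bp
  [229,246): 17 bp
  [246,249): 3 bp
  [249,256): 7 bp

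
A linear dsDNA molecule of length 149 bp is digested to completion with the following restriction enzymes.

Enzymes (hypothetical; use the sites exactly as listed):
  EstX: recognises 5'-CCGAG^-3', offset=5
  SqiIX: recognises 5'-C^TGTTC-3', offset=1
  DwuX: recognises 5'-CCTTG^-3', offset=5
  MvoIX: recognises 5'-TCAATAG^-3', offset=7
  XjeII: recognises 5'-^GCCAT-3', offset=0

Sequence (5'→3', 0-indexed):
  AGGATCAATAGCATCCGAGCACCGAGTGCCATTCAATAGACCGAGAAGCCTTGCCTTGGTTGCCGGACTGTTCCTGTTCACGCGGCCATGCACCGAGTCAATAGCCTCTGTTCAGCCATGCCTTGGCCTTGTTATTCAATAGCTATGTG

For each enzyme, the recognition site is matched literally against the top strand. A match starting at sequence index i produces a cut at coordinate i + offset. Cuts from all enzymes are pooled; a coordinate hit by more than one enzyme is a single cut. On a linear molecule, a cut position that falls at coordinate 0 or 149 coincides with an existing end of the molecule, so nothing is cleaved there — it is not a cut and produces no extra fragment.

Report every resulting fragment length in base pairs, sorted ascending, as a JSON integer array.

[1,4,5,6,6,6,6,7,7,7,8,8,10,10,11,11,11,12,13]

Site scan:
  EstX (CCGAG, off=5): starts [14, 21, 40, 92] → cuts [19, 26, 45, 97]
  SqiIX (CTGTTC, off=1): starts [67, 73, 107] → cuts [68, 74, 108]
  DwuX (CCTTG, off=5): starts [48, 53, 120, 126] → cuts [53, 58, 125, 131]
  MvoIX (TCAATAG, off=7): starts [4, 32, 97, 135] → cuts [11, 39, 104, 142]
  XjeII (GCCAT, off=0): starts [27, 84, 114] → cuts [27, 84, 114]

All cut coordinates (distinct, sorted): [11, 19, 26, 27, 39, 45, 53, 58, 68, 74, 84, 97, 104, 108, 114, 125, 131, 142]

Fragment lengths:
  [0,11): 11 bp
  [11,19): 8 bp
  [19,26): 7 bp
  [26,27): 1 bp
  [27,39): 12 bp
  [39,45): 6 bp
  [45,53): 8 bp
  [53,58): 5 bp
  [58,68): 10 bp
  [68,74): 6 bp
  [74,84): 10 bp
  [84,97): 13 bp
  [97,104): 7 bp
  [104,108): 4 bp
  [108,114): 6 bp
  [114,125): 11 bp
  [125,131): 6 bp
  [131,142): 11 bp
  [142,149): 7 bp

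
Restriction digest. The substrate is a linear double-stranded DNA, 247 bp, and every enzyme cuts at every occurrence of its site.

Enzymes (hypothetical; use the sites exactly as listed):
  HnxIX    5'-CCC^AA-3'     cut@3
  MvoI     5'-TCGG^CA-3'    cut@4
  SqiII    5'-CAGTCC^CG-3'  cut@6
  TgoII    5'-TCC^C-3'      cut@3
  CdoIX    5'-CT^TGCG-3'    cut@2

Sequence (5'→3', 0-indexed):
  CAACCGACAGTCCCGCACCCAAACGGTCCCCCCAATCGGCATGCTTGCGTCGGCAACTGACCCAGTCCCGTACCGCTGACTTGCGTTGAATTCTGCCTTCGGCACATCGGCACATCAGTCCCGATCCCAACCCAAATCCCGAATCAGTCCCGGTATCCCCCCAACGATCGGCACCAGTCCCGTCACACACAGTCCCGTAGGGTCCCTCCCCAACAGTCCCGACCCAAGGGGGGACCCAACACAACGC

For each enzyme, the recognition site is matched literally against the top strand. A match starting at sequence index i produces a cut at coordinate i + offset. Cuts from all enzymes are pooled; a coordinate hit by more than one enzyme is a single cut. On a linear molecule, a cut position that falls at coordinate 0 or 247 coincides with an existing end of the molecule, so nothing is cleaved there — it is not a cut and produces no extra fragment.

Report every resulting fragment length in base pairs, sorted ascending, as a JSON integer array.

Scan for sites:
  HnxIX CCCAA/3: at [17, 30, 125, 130, 159, 208, 222, 234] ⇒ [20, 33, 128, 133, 162, 211, 225, 237]
  MvoI TCGGCA/4: at [35, 49, 98, 106, 167] ⇒ [39, 53, 102, 110, 171]
  SqiII CAGTCCCG/6: at [7, 62, 115, 144, 174, 189, 213] ⇒ [13, 68, 121, 150, 180, 195, 219]
  TgoII TCCC/3: at [10, 26, 65, 118, 124, 136, 147, 155, 177, 192, 202, 206, 216] ⇒ [13, 29, 68, 121, 127, 139, 150, 158, 180, 195, 205, 209, 219]
  CdoIX CTTGCG/2: at [43, 79] ⇒ [45, 81]

All cut coordinates (distinct, sorted): [13, 20, 29, 33, 39, 45, 53, 68, 81, 102, 110, 121, 127, 128, 133, 139, 150, 158, 162, 171, 180, 195, 205, 209, 211, 219, 225, 237]

Fragments:
  [0,13): 13 bp
  [13,20): 7 bp
  [20,29): 9 bp
  [29,33): 4 bp
  [33,39): 6 bp
  [39,45): 6 bp
  [45,53): 8 bp
  [53,68): 15 bp
  [68,81): 13 bp
  [81,102): 21 bp
  [102,110): 8 bp
  [110,121): 11 bp
  [121,127): 6 bp
  [127,128): 1 bp
  [128,133): 5 bp
  [133,139): 6 bp
  [139,150): 11 bp
  [150,158): 8 bp
  [158,162): 4 bp
  [162,171): 9 bp
  [171,180): 9 bp
  [180,195): 15 bp
  [195,205): 10 bp
  [205,209): 4 bp
  [209,211): 2 bp
  [211,219): 8 bp
  [219,225): 6 bp
  [225,237): 12 bp
  [237,247): 10 bp

[1,2,4,4,4,5,6,6,6,6,6,7,8,8,8,8,9,9,9,10,10,11,11,12,13,13,15,15,21]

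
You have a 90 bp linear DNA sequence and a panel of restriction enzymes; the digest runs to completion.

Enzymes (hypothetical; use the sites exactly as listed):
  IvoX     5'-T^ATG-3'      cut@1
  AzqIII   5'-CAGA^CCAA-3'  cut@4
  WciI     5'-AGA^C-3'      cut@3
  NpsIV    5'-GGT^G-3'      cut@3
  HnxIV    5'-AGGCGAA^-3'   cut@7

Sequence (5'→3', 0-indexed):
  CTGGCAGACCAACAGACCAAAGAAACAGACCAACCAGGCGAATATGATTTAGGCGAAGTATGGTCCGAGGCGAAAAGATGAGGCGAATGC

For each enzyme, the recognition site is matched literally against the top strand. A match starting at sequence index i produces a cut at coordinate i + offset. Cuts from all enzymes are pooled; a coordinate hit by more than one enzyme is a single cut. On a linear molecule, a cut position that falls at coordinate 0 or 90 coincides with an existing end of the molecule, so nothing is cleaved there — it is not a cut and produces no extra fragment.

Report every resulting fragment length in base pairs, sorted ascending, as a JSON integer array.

[1,2,3,8,8,13,13,13,14,15]

Scan for sites:
  IvoX (TATG, off=1): starts [42, 58] → cuts [43, 59]
  AzqIII (CAGACCAA, off=4): starts [4, 12, 25] → cuts [8, 16, 29]
  WciI (AGAC, off=3): starts [5, 13, 26] → cuts [8, 16, 29]
  NpsIV (GGTG, off=3): no sites
  HnxIV (AGGCGAA, off=7): starts [35, 50, 67, 80] → cuts [42, 57, 74, 87]

All cut coordinates (distinct, sorted): [8, 16, 29, 42, 43, 57, 59, 74, 87]

Fragment lengths:
  [0,8): 8 bp
  [8,16): 8 bp
  [16,29): 13 bp
  [29,42): 13 bp
  [42,43): 1 bp
  [43,57): 14 bp
  [57,59): 2 bp
  [59,74): 15 bp
  [74,87): 13 bp
  [87,90): 3 bp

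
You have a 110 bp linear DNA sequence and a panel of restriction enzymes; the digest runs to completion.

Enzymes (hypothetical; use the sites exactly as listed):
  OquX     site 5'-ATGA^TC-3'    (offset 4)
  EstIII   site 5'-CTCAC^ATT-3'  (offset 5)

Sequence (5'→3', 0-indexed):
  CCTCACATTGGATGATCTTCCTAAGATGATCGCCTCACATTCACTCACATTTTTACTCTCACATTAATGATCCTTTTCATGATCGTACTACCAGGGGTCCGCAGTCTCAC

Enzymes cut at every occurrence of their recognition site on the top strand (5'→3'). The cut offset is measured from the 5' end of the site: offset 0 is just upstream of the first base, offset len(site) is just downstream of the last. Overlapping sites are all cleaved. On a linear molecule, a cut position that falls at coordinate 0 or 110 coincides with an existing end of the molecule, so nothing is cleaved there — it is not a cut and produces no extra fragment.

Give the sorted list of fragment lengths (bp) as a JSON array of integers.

Scan for sites:
  OquX (ATGATC, off=4): starts [11, 25, 66, 78] → cuts [15, 29, 70, 82]
  EstIII (CTCACATT, off=5): starts [1, 33, 43, 57] → cuts [6, 38, 48, 62]

All cut coordinates (distinct, sorted): [6, 15, 29, 38, 48, 62, 70, 82]

Fragment lengths:
  [0,6): 6 bp
  [6,15): 9 bp
  [15,29): 14 bp
  [29,38): 9 bp
  [38,48): 10 bp
  [48,62): 14 bp
  [62,70): 8 bp
  [70,82): 12 bp
  [82,110): 28 bp

[6,8,9,9,10,12,14,14,28]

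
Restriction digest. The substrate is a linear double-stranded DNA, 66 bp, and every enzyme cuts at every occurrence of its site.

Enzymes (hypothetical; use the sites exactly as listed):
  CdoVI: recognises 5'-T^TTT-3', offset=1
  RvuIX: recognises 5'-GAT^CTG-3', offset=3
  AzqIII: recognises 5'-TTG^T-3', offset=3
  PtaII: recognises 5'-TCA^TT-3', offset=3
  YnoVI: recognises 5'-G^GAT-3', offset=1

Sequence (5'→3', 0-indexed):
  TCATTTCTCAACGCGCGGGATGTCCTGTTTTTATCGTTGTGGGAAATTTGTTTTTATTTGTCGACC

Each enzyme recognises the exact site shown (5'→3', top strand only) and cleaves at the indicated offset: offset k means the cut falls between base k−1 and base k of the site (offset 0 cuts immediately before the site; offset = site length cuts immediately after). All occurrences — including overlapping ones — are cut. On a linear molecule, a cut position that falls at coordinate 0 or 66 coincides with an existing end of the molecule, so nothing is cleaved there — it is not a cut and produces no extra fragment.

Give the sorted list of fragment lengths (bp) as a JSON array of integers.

[1,1,1,3,6,8,10,10,11,15]

Scan for sites:
  CdoVI (TTTT, off=1): starts [27, 28, 50, 51] → cuts [28, 29, 51, 52]
  RvuIX (GATCTG, off=3): no sites
  AzqIII (TTGT, off=3): starts [36, 47, 57] → cuts [39, 50, 60]
  PtaII (TCATT, off=3): starts [0] → cuts [3]
  YnoVI (GGAT, off=1): starts [17] → cuts [18]

All cut coordinates (distinct, sorted): [3, 18, 28, 29, 39, 50, 51, 52, 60]

Fragment lengths:
  [0,3): 3 bp
  [3,18): 15 bp
  [18,28): 10 bp
  [28,29): 1 bp
  [29,39): 10 bp
  [39,50): 11 bp
  [50,51): 1 bp
  [51,52): 1 bp
  [52,60): 8 bp
  [60,66): 6 bp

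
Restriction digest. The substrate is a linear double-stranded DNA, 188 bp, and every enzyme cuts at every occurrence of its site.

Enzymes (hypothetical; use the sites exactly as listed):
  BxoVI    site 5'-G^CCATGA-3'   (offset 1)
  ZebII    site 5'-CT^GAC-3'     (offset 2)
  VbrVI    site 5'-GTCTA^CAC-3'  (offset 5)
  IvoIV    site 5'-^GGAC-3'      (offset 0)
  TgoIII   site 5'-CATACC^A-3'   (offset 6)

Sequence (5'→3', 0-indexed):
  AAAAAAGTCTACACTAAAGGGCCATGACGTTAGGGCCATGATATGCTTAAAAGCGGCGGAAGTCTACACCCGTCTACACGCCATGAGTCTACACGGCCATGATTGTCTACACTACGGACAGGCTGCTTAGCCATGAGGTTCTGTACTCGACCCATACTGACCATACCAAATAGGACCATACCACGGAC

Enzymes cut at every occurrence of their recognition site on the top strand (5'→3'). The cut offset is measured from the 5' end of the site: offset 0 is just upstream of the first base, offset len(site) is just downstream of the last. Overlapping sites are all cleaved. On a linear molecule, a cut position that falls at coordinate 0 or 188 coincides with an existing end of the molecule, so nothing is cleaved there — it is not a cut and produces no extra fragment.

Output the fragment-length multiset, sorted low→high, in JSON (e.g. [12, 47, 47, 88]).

[2,4,4,5,5,6,9,10,10,10,11,11,13,14,15,28,31]

Site scan:
  BxoVI GCCATGA/1: at [20, 34, 79, 95, 129] ⇒ [21, 35, 80, 96, 130]
  ZebII CTGAC/2: at [156] ⇒ [158]
  VbrVI GTCTACAC/5: at [6, 61, 71, 86, 104] ⇒ [11, 66, 76, 91, 109]
  IvoIV GGAC/0: at [115, 172, 184] ⇒ [115, 172, 184]
  TgoIII CATACCA/6: at [161, 176] ⇒ [167, 182]

Pooled cuts: [11, 21, 35, 66, 76, 80, 91, 96, 109, 115, 130, 158, 167, 172, 182, 184]

Fragments:
  [0,11): 11 bp
  [11,21): 10 bp
  [21,35): 14 bp
  [35,66): 31 bp
  [66,76): 10 bp
  [76,80): 4 bp
  [80,91): 11 bp
  [91,96): 5 bp
  [96,109): 13 bp
  [109,115): 6 bp
  [115,130): 15 bp
  [130,158): 28 bp
  [158,167): 9 bp
  [167,172): 5 bp
  [172,182): 10 bp
  [182,184): 2 bp
  [184,188): 4 bp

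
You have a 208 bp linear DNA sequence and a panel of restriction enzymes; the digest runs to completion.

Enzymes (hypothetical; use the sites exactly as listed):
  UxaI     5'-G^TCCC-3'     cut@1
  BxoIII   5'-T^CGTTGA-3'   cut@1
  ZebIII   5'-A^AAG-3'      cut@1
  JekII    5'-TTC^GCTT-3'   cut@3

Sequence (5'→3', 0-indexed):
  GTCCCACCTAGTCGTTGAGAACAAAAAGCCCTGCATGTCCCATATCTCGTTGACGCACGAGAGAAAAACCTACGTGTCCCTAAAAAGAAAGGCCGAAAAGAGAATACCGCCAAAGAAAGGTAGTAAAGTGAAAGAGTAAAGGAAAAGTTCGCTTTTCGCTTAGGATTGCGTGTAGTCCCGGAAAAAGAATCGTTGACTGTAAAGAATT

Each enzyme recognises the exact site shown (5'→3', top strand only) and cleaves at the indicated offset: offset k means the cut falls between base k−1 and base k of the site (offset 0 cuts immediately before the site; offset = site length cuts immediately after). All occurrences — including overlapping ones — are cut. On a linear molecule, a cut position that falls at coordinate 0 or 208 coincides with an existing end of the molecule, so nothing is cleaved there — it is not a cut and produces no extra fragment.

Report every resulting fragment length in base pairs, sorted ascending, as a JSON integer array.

[1,4,4,6,6,6,6,7,7,7,8,9,9,9,10,11,11,12,13,15,18,29]

Site scan:
  UxaI GTCCC/1: at [0, 36, 75, 174] ⇒ [1, 37, 76, 175]
  BxoIII TCGTTGA/1: at [11, 46, 189] ⇒ [12, 47, 190]
  ZebIII AAAG/1: at [24, 83, 87, 96, 111, 115, 124, 130, 137, 143, 183, 200] ⇒ [25, 84, 88, 97, 112, 116, 125, 131, 138, 144, 184, 201]
  JekII TTCGCTT/3: at [147, 154] ⇒ [150, 157]

Pooled cuts: [1, 12, 25, 37, 47, 76, 84, 88, 97, 112, 116, 125, 131, 138, 144, 150, 157, 175, 184, 190, 201]

Fragments:
  [0,1): 1 bp
  [1,12): 11 bp
  [12,25): 13 bp
  [25,37): 12 bp
  [37,47): 10 bp
  [47,76): 29 bp
  [76,84): 8 bp
  [84,88): 4 bp
  [88,97): 9 bp
  [97,112): 15 bp
  [112,116): 4 bp
  [116,125): 9 bp
  [125,131): 6 bp
  [131,138): 7 bp
  [138,144): 6 bp
  [144,150): 6 bp
  [150,157): 7 bp
  [157,175): 18 bp
  [175,184): 9 bp
  [184,190): 6 bp
  [190,201): 11 bp
  [201,208): 7 bp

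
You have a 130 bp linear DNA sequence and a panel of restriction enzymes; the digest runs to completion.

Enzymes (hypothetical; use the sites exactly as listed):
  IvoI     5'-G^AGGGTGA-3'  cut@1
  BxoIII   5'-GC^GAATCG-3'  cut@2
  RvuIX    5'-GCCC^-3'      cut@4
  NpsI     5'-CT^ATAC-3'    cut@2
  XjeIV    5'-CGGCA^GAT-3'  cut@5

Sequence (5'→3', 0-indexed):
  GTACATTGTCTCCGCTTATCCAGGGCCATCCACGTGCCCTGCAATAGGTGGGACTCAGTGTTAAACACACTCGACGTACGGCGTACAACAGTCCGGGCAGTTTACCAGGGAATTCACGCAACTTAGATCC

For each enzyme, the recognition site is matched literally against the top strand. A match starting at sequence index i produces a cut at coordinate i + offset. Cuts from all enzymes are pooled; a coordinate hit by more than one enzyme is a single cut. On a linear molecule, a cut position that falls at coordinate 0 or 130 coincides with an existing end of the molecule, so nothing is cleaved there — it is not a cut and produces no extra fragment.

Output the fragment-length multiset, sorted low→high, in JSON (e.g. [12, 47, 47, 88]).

[39,91]

Per-enzyme occurrences:
  IvoI (GAGGGTGA, off=1): no sites
  BxoIII (GCGAATCG, off=2): no sites
  RvuIX (GCCC, off=4): starts [35] → cuts [39]
  NpsI (CTATAC, off=2): no sites
  XjeIV (CGGCAGAT, off=5): no sites

All cut coordinates (distinct, sorted): [39]

Fragment lengths:
  [0,39): 39 bp
  [39,130): 91 bp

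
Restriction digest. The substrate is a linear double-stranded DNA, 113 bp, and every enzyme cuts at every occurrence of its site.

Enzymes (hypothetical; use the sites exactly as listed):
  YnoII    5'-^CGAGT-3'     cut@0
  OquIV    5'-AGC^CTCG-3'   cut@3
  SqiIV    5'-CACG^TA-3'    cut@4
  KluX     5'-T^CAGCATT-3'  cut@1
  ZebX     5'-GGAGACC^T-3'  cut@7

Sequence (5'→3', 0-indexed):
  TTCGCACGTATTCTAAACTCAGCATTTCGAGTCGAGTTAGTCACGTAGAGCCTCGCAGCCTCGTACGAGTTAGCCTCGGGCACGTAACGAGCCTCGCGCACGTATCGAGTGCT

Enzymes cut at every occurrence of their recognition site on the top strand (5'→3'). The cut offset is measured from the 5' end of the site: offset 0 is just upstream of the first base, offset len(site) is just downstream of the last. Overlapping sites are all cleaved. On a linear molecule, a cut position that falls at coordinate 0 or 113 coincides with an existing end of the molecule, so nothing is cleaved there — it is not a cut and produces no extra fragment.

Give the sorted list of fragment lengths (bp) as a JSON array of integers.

Site scan:
  YnoII (CGAGT, off=0): starts [27, 32, 65, 105] → cuts [27, 32, 65, 105]
  OquIV (AGCCTCG, off=3): starts [48, 56, 71, 89] → cuts [51, 59, 74, 92]
  SqiIV (CACGTA, off=4): starts [4, 41, 80, 98] → cuts [8, 45, 84, 102]
  KluX (TCAGCATT, off=1): starts [18] → cuts [19]
  ZebX (GGAGACCT, off=7): no sites

All cut coordinates (distinct, sorted): [8, 19, 27, 32, 45, 51, 59, 65, 74, 84, 92, 102, 105]

Fragment lengths:
  [0,8): 8 bp
  [8,19): 11 bp
  [19,27): 8 bp
  [27,32): 5 bp
  [32,45): 13 bp
  [45,51): 6 bp
  [51,59): 8 bp
  [59,65): 6 bp
  [65,74): 9 bp
  [74,84): 10 bp
  [84,92): 8 bp
  [92,102): 10 bp
  [102,105): 3 bp
  [105,113): 8 bp

[3,5,6,6,8,8,8,8,8,9,10,10,11,13]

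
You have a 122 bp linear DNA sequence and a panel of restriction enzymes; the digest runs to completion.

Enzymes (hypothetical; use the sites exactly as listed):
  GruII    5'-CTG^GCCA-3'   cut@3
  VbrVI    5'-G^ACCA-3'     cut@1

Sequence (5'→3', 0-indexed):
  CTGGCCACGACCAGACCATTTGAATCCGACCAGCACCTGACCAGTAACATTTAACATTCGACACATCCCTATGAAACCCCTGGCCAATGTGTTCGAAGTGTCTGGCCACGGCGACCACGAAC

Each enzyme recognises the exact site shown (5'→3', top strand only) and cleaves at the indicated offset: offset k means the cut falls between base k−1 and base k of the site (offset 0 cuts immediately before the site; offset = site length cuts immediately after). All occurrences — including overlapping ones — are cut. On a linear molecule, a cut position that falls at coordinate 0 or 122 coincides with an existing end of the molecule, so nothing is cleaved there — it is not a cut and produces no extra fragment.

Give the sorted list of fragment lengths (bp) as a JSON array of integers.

[3,5,6,9,9,11,14,22,43]

Site scan:
  GruII (CTGGCCA, off=3): starts [0, 79, 101] → cuts [3, 82, 104]
  VbrVI (GACCA, off=1): starts [8, 13, 27, 38, 112] → cuts [9, 14, 28, 39, 113]

All cut coordinates (distinct, sorted): [3, 9, 14, 28, 39, 82, 104, 113]

Fragments:
  [0,3): 3 bp
  [3,9): 6 bp
  [9,14): 5 bp
  [14,28): 14 bp
  [28,39): 11 bp
  [39,82): 43 bp
  [82,104): 22 bp
  [104,113): 9 bp
  [113,122): 9 bp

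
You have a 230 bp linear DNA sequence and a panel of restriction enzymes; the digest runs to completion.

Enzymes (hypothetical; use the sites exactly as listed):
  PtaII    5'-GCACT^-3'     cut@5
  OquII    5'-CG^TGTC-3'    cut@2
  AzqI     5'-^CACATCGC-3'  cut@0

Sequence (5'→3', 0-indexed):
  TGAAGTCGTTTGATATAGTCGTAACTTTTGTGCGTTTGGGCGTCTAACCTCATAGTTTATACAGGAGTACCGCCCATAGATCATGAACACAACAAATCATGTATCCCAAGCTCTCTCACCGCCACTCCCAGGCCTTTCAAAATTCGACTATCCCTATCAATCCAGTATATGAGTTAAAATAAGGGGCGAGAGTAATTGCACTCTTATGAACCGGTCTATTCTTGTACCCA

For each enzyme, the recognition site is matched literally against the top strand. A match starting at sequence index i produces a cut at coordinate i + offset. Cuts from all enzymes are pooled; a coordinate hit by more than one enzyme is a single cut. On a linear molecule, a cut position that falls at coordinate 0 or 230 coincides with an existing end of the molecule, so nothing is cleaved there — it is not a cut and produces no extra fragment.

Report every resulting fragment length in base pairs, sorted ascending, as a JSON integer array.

Site scan:
  PtaII GCACT/5: at [197] ⇒ [202]
  OquII (CGTGTC, off=2): no sites
  AzqI (CACATCGC, off=0): no sites

All cut coordinates (distinct, sorted): [202]

Fragments:
  [0,202): 202 bp
  [202,230): 28 bp

[28,202]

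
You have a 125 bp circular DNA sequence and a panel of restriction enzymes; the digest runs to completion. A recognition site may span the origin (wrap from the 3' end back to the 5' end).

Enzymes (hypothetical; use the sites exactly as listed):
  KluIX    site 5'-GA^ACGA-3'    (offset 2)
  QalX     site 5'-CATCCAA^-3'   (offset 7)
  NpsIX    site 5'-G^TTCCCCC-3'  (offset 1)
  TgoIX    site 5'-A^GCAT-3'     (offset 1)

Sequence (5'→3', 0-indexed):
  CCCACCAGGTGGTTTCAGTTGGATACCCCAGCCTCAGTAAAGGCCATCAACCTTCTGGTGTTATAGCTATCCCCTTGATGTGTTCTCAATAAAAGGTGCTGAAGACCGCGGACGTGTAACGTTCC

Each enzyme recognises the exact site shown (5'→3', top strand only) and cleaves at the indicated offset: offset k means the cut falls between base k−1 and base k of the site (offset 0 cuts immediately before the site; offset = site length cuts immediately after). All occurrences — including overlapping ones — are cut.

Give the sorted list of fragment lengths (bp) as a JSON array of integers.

Site scan:
  KluIX (GAACGA, off=2): no sites
  QalX (CATCCAA, off=7): no sites
  NpsIX (GTTCCCCC, off=1): starts [120] → cuts [121]
  TgoIX (AGCAT, off=1): no sites

All cut coordinates (distinct, sorted): [121]

Fragment lengths:
  121→121 (wrap): 125-121+121 = 125 bp

[125]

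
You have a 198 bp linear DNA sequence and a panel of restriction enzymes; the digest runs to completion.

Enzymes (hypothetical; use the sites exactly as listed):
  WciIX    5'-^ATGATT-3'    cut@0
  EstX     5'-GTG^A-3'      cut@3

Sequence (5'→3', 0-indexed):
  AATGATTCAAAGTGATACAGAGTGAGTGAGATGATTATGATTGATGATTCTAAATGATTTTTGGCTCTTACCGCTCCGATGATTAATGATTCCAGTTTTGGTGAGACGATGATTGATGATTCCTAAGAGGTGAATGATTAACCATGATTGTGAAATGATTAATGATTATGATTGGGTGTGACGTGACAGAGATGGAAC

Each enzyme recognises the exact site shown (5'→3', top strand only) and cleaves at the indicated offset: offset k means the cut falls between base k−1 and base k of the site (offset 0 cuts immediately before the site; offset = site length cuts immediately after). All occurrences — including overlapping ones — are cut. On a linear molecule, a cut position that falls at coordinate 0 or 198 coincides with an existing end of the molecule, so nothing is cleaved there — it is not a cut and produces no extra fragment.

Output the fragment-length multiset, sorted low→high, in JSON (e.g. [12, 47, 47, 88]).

[1,1,2,2,4,5,5,6,6,7,7,7,7,9,10,10,10,13,13,13,17,18,25]

Scan for sites:
  WciIX (ATGATT, off=0): starts [1, 30, 36, 43, 53, 78, 85, 108, 115, 133, 143, 154, 161, 167] → cuts [1, 30, 36, 43, 53, 78, 85, 108, 115, 133, 143, 154, 161, 167]
  EstX (GTGA, off=3): starts [11, 21, 25, 100, 129, 149, 177, 182] → cuts [14, 24, 28, 103, 132, 152, 180, 185]

All cut coordinates (distinct, sorted): [1, 14, 24, 28, 30, 36, 43, 53, 78, 85, 103, 108, 115, 132, 133, 143, 152, 154, 161, 167, 180, 185]

Fragment lengths:
  [0,1): 1 bp
  [1,14): 13 bp
  [14,24): 10 bp
  [24,28): 4 bp
  [28,30): 2 bp
  [30,36): 6 bp
  [36,43): 7 bp
  [43,53): 10 bp
  [53,78): 25 bp
  [78,85): 7 bp
  [85,103): 18 bp
  [103,108): 5 bp
  [108,115): 7 bp
  [115,132): 17 bp
  [132,133): 1 bp
  [133,143): 10 bp
  [143,152): 9 bp
  [152,154): 2 bp
  [154,161): 7 bp
  [161,167): 6 bp
  [167,180): 13 bp
  [180,185): 5 bp
  [185,198): 13 bp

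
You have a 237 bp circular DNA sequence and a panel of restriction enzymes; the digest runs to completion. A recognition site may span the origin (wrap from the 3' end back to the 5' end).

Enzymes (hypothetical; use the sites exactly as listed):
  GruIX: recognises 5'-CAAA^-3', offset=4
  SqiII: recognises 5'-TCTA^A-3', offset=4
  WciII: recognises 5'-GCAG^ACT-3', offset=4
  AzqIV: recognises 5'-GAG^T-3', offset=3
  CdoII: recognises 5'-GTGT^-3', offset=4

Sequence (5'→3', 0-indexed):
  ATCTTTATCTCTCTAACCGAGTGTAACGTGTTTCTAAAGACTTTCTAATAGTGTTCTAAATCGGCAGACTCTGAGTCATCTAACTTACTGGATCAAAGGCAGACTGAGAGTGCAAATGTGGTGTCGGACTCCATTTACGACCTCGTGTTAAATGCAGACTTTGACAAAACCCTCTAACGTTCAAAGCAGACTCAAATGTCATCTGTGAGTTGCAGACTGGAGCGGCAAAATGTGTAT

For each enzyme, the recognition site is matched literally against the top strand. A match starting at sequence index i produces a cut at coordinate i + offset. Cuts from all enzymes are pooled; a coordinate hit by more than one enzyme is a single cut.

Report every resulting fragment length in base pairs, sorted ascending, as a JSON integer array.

Site scan:
  GruIX (CAAA, off=4): starts [93, 112, 164, 181, 192, 225] → cuts [97, 116, 168, 185, 196, 229]
  SqiII (TCTAA, off=4): starts [11, 32, 43, 54, 78, 172] → cuts [15, 36, 47, 58, 82, 176]
  WciII (GCAGACT, off=4): starts [63, 98, 153, 185, 211] → cuts [67, 102, 157, 189, 215]
  AzqIV (GAGT, off=3): starts [18, 72, 107, 206] → cuts [21, 75, 110, 209]
  CdoII (GTGT, off=4): starts [20, 27, 50, 120, 144, 231] → cuts [24, 31, 54, 124, 148, 235]

All cut coordinates (distinct, sorted): [15, 21, 24, 31, 36, 47, 54, 58, 67, 75, 82, 97, 102, 110, 116, 124, 148, 157, 168, 176, 185, 189, 196, 209, 215, 229, 235]

Fragment lengths:
  15→21: 6 bp
  21→24: 3 bp
  24→31: 7 bp
  31→36: 5 bp
  36→47: 11 bp
  47→54: 7 bp
  54→58: 4 bp
  58→67: 9 bp
  67→75: 8 bp
  75→82: 7 bp
  82→97: 15 bp
  97→102: 5 bp
  102→110: 8 bp
  110→116: 6 bp
  116→124: 8 bp
  124→148: 24 bp
  148→157: 9 bp
  157→168: 11 bp
  168→176: 8 bp
  176→185: 9 bp
  185→189: 4 bp
  189→196: 7 bp
  196→209: 13 bp
  209→215: 6 bp
  215→229: 14 bp
  229→235: 6 bp
  235→15 (wrap): 237-235+15 = 17 bp

[3,4,4,5,5,6,6,6,6,7,7,7,7,8,8,8,8,9,9,9,11,11,13,14,15,17,24]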